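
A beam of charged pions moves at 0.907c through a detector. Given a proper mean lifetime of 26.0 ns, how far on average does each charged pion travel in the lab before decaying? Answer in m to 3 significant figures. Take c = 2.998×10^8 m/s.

d ≈ 16.8 m

γ = 1/√(1 − 0.907²) = 2.3746
Dilated lifetime: Δt = γτ₀ = 2.3746 × 26.0 ns = 61.739 ns
d = vΔt = 0.907c × 61.739 ns = 2.7192×10^8 m/s × 6.1739×10^-8 s = 16.8 m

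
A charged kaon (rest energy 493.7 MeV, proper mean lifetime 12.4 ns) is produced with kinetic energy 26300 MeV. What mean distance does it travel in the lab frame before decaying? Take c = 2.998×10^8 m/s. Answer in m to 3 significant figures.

d ≈ 202 m

γ = 1 + K/(m₀c²) = 1 + 26300/493.7 = 54.271
β = √(1 − 1/γ²) = 0.99983
Dilated lifetime: γτ₀ = 54.271 × 12.4 ns = 672.96 ns
d = βc·γτ₀ = 0.99983 × (2.998×10^8 m/s) × 6.7296×10^-7 s = 202 m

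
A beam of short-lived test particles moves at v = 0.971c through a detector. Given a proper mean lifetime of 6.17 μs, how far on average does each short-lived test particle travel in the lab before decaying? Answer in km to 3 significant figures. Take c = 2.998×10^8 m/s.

d ≈ 7.51 km

γ = 1/√(1 − 0.971²) = 4.1827
Dilated lifetime: Δt = γτ₀ = 4.1827 × 6.17 μs = 25.807 μs
d = vΔt = 0.971c × 25.807 μs = 2.9111×10^8 m/s × 2.5807×10^-5 s = 7.51 km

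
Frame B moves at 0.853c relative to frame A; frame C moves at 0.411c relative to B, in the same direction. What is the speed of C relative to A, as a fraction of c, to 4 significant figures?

u ≈ 0.9359c

Compose boost 2: (0.411 + 0.853)/(1 + 0.411×0.853) = 1.264/1.35058 = 0.9359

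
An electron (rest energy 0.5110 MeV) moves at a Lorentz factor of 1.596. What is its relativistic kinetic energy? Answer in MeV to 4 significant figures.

K ≈ 0.3046 MeV

γ = 1.596 (given)
K = (γ − 1)m₀c² = (1.596 − 1) × 0.5110 MeV = 0.596000 × 0.5110 MeV = 0.3046 MeV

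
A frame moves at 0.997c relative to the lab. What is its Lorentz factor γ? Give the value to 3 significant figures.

γ ≈ 12.9

γ = 1/√(1 − β²) = 1/√(1 − 0.997²) = 1/√(0.0059910) = 12.9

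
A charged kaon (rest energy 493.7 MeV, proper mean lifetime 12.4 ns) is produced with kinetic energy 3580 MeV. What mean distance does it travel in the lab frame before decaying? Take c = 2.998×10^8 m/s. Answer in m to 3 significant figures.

γ = 1 + K/(m₀c²) = 1 + 3580/493.7 = 8.2514
β = √(1 − 1/γ²) = 0.99263
Dilated lifetime: γτ₀ = 8.2514 × 12.4 ns = 102.32 ns
d = βc·γτ₀ = 0.99263 × (2.998×10^8 m/s) × 1.0232×10^-7 s = 30.4 m

d ≈ 30.4 m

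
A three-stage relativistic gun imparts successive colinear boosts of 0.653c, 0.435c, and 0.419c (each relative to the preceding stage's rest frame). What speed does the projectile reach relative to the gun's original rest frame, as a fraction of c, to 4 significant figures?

u ≈ 0.9345c

Compose boost 2: (0.435 + 0.653)/(1 + 0.435×0.653) = 1.088/1.28405 = 0.847316
Compose boost 3: (0.419 + 0.847316)/(1 + 0.419×0.847316) = 1.26632/1.35503 = 0.9345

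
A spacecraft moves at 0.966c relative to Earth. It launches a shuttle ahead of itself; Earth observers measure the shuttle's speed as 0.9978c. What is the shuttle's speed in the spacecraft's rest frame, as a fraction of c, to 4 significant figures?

u' ≈ 0.8803c

Inverse velocity addition: u' = (u − v)/(1 − uv/c²)
= (0.9978 − 0.966)/(1 − 0.9978×0.966) = 0.03180/0.0361252 = 0.8803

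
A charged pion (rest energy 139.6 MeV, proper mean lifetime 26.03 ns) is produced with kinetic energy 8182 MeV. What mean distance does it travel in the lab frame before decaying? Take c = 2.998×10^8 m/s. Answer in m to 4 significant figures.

d ≈ 465.1 m

γ = 1 + K/(m₀c²) = 1 + 8182/139.6 = 59.6103
β = √(1 − 1/γ²) = 0.999859
Dilated lifetime: γτ₀ = 59.6103 × 26.03 ns = 1551.66 ns
d = βc·γτ₀ = 0.999859 × (2.998×10^8 m/s) × 1.55166×10^-6 s = 465.1 m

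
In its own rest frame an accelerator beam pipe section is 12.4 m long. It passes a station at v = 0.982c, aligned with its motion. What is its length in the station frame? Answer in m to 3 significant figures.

L ≈ 2.34 m

γ = 1/√(1 − 0.982²) = 5.2943
Length contraction: L = L₀/γ = 12.4/5.2943 = 2.34 m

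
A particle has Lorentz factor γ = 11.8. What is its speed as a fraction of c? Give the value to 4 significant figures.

β = √(1 − 1/γ²) = √(1 − 1/11.8²) = √(0.992818) = 0.9964

β ≈ 0.9964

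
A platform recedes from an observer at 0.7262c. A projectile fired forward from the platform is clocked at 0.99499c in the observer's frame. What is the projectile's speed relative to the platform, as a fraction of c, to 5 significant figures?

u' ≈ 0.96883c

Inverse velocity addition: u' = (u − v)/(1 − uv/c²)
= (0.99499 − 0.7262)/(1 − 0.99499×0.7262) = 0.26879/0.2774383 = 0.96883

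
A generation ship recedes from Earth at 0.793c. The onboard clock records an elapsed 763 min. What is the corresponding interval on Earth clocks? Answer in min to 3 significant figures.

γ = 1/√(1 − 0.793²) = 1.6414
Time dilation: Δt = γτ₀ = 1.6414 × 763 min = 1250 min

Δt ≈ 1250 min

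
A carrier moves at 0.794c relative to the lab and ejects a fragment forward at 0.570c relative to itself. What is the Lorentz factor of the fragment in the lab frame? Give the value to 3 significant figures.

γ ≈ 2.91

u_lab = (0.570 + 0.794)/(1 + 0.570×0.794) = 1.364/1.45258 = 0.939019
γ = 1/√(1 − 0.939019²) = 2.91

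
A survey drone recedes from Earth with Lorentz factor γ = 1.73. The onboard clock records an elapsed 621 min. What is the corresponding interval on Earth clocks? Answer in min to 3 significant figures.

Δt ≈ 1070 min

γ = 1.73 (given)
Time dilation: Δt = γτ₀ = 1.73 × 621 min = 1070 min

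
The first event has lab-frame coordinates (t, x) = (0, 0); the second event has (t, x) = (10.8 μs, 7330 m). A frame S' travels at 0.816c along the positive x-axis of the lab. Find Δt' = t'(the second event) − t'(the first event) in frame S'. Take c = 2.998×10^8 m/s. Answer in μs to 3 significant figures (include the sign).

Δt' ≈ -15.8 μs

γ = 1/√(1 − 0.816²) = 1.7299
Δt' = γ(Δt − vΔx/c²) = 1.7299 × (10.8 μs − 0.816×7330 m / (2.998×10^8 m/s))
= 1.7299 × (-9.1509 μs) = -15.8 μs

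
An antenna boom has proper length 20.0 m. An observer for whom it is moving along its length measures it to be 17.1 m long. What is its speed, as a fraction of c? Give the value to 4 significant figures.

β ≈ 0.5186

γ = L₀/L = 20.0/17.1 = 1.16959
β = √(1 − 1/γ²) = 0.5186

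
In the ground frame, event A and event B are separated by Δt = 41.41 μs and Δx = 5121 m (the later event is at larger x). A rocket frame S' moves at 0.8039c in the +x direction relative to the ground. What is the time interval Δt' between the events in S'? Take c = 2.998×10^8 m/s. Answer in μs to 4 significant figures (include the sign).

γ = 1/√(1 − 0.8039²) = 1.68134
Δt' = γ(Δt − vΔx/c²) = 1.68134 × (41.41 μs − 0.8039×5121 m / (2.998×10^8 m/s))
= 1.68134 × (27.6783 μs) = 46.54 μs

Δt' ≈ 46.54 μs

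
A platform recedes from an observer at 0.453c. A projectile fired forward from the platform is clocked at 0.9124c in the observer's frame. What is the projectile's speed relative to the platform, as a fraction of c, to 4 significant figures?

Inverse velocity addition: u' = (u − v)/(1 − uv/c²)
= (0.9124 − 0.453)/(1 − 0.9124×0.453) = 0.4594/0.586683 = 0.7830

u' ≈ 0.7830c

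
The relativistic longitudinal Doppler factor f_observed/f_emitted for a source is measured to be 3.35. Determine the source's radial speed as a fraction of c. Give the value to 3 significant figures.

β ≈ 0.836

f_obs/f_src = √((1+β)/(1−β)) = 3.35  ⇒  (1+β)/(1−β) = 11.223
β = |1 − D²|/(1 + D²) = |1 − 11.223|/(1 + 11.223) = 0.836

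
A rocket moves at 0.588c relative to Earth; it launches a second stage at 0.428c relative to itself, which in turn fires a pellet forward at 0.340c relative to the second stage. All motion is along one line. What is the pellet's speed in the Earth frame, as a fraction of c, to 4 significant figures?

Compose boost 2: (0.428 + 0.588)/(1 + 0.428×0.588) = 1.016/1.25166 = 0.811719
Compose boost 3: (0.340 + 0.811719)/(1 + 0.340×0.811719) = 1.15172/1.27598 = 0.9026

u ≈ 0.9026c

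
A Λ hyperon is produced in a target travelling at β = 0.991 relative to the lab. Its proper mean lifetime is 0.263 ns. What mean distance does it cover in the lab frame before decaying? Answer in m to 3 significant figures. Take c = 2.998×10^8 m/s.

γ = 1/√(1 − 0.991²) = 7.4704
Dilated lifetime: Δt = γτ₀ = 7.4704 × 0.263 ns = 1.9647 ns
d = vΔt = 0.991c × 1.9647 ns = 2.9710×10^8 m/s × 1.9647×10^-9 s = 0.584 m

d ≈ 0.584 m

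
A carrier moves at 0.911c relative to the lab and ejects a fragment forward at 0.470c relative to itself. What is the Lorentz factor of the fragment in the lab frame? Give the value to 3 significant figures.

u_lab = (0.470 + 0.911)/(1 + 0.470×0.911) = 1.381/1.42817 = 0.966972
γ = 1/√(1 − 0.966972²) = 3.92

γ ≈ 3.92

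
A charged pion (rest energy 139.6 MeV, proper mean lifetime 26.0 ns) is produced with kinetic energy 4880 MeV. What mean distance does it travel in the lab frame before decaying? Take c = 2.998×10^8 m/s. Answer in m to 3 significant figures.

γ = 1 + K/(m₀c²) = 1 + 4880/139.6 = 35.957
β = √(1 − 1/γ²) = 0.99961
Dilated lifetime: γτ₀ = 35.957 × 26.0 ns = 934.88 ns
d = βc·γτ₀ = 0.99961 × (2.998×10^8 m/s) × 9.3488×10^-7 s = 280 m

d ≈ 280 m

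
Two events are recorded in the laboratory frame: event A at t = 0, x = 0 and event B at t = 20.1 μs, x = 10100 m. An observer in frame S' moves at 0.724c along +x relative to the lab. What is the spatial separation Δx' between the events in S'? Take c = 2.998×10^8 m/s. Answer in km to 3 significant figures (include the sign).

γ = 1/√(1 − 0.724²) = 1.4497
Δx' = γ(Δx − vΔt) = 1.4497 × (10100 m − 0.724×(2.998×10^8 m/s)×20.1×10^-6 s)
= 1.4497 × (5737.2 m) = 8.32 km

Δx' ≈ 8.32 km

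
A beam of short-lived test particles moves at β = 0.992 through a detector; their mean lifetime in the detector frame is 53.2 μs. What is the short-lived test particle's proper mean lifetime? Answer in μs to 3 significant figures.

γ = 1/√(1 − 0.992²) = 7.9216
Proper time: τ₀ = Δt/γ = 53.2/7.9216 = 6.72 μs

τ₀ ≈ 6.72 μs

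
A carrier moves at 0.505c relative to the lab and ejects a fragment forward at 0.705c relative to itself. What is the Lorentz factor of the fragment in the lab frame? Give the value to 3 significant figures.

u_lab = (0.705 + 0.505)/(1 + 0.705×0.505) = 1.210/1.35603 = 0.892314
γ = 1/√(1 − 0.892314²) = 2.22

γ ≈ 2.22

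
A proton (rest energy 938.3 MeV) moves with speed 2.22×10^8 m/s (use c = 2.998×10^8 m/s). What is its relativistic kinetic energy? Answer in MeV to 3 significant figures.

β = v/c = 2.22×10^8 / 2.998×10^8 = 0.74049
γ = 1/√(1 − 0.74049²) = 1.4880
K = (γ − 1)m₀c² = (1.4880 − 1) × 938.3 MeV = 0.48795 × 938.3 MeV = 458 MeV

K ≈ 458 MeV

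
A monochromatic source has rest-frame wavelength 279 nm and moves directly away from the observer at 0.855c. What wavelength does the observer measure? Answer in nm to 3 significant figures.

Relativistic Doppler: λ_obs = λ_src √((1+β)/(1−β))
= 279 × √(1.8550/0.14500) = 279 × 3.5767 = 998 nm

λ_obs ≈ 998 nm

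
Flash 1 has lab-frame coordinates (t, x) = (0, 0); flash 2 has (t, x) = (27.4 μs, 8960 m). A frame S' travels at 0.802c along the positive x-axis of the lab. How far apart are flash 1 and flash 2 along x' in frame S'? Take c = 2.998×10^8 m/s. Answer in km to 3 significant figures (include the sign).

γ = 1/√(1 − 0.802²) = 1.6741
Δx' = γ(Δx − vΔt) = 1.6741 × (8960 m − 0.802×(2.998×10^8 m/s)×27.4×10^-6 s)
= 1.6741 × (2372.0 m) = 3.97 km

Δx' ≈ 3.97 km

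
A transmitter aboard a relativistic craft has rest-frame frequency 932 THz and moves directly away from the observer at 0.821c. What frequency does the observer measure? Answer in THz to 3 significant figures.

f_obs ≈ 292 THz

Relativistic Doppler: f_obs = f_src √((1−β)/(1+β))
= 932 × √(0.17900/1.8210) = 932 × 0.31352 = 292 THz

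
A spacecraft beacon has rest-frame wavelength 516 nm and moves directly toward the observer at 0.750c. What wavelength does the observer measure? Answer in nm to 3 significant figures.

λ_obs ≈ 195 nm

Relativistic Doppler: λ_obs = λ_src √((1−β)/(1+β))
= 516 × √(0.25000/1.7500) = 516 × 0.37796 = 195 nm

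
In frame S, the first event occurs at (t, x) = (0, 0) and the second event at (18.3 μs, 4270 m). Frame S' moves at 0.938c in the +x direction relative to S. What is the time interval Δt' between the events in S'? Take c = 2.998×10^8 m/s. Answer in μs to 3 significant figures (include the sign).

γ = 1/√(1 − 0.938²) = 2.8849
Δt' = γ(Δt − vΔx/c²) = 2.8849 × (18.3 μs − 0.938×4270 m / (2.998×10^8 m/s))
= 2.8849 × (4.9402 μs) = 14.3 μs

Δt' ≈ 14.3 μs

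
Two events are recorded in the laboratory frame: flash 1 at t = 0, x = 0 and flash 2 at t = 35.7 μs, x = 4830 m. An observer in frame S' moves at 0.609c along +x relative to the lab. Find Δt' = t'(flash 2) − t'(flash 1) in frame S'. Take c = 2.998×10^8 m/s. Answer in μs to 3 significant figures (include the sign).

γ = 1/√(1 − 0.609²) = 1.2608
Δt' = γ(Δt − vΔx/c²) = 1.2608 × (35.7 μs − 0.609×4830 m / (2.998×10^8 m/s))
= 1.2608 × (25.889 μs) = 32.6 μs

Δt' ≈ 32.6 μs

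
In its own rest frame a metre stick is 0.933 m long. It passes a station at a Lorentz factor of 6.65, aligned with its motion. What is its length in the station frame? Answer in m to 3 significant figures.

γ = 6.65 (given)
Length contraction: L = L₀/γ = 0.933/6.65 = 0.140 m

L ≈ 0.140 m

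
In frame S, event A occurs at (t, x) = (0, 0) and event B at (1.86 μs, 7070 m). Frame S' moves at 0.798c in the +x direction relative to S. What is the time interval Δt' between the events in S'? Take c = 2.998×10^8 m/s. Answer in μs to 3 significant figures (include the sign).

γ = 1/√(1 − 0.798²) = 1.6593
Δt' = γ(Δt − vΔx/c²) = 1.6593 × (1.86 μs − 0.798×7070 m / (2.998×10^8 m/s))
= 1.6593 × (-16.959 μs) = -28.1 μs

Δt' ≈ -28.1 μs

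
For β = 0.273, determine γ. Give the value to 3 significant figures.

γ ≈ 1.04

γ = 1/√(1 − β²) = 1/√(1 − 0.273²) = 1/√(0.92547) = 1.04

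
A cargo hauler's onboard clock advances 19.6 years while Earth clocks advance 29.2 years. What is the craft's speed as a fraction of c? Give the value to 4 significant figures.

γ = Δt/τ₀ = 29.2/19.6 = 1.48980
β = √(1 − 1/γ²) = √(1 − 1/1.48980²) = 0.7412

β ≈ 0.7412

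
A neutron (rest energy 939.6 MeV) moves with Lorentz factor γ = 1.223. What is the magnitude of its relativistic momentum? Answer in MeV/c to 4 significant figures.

p ≈ 661.6 MeV/c

β = √(1 − 1/γ²) = √(1 − 1/1.223²) = 0.575699
p = γβm₀c = 1.223 × 0.575699 × 939.6 MeV/c = 661.6 MeV/c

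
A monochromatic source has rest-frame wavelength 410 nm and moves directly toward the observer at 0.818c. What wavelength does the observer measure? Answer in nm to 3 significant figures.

Relativistic Doppler: λ_obs = λ_src √((1−β)/(1+β))
= 410 × √(0.18200/1.8180) = 410 × 0.31640 = 130 nm

λ_obs ≈ 130 nm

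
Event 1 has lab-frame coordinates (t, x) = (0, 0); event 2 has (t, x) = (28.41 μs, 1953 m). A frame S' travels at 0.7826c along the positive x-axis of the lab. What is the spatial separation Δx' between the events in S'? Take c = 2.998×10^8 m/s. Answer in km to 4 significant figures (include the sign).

γ = 1/√(1 − 0.7826²) = 1.60636
Δx' = γ(Δx − vΔt) = 1.60636 × (1953 m − 0.7826×(2.998×10^8 m/s)×28.41×10^-6 s)
= 1.60636 × (-4712.65 m) = -7.570 km

Δx' ≈ -7.570 km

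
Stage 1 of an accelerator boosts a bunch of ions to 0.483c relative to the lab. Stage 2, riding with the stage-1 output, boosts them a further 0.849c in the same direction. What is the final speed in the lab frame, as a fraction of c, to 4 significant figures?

Compose boost 2: (0.849 + 0.483)/(1 + 0.849×0.483) = 1.332/1.41007 = 0.9446

u ≈ 0.9446c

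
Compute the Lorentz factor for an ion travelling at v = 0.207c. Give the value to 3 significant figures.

γ ≈ 1.02

γ = 1/√(1 − β²) = 1/√(1 − 0.207²) = 1/√(0.95715) = 1.02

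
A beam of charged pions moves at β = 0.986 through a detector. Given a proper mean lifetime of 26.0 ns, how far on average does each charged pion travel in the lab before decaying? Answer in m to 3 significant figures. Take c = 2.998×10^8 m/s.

d ≈ 46.1 m

γ = 1/√(1 − 0.986²) = 5.9972
Dilated lifetime: Δt = γτ₀ = 5.9972 × 26.0 ns = 155.93 ns
d = vΔt = 0.986c × 155.93 ns = 2.9560×10^8 m/s × 1.5593×10^-7 s = 46.1 m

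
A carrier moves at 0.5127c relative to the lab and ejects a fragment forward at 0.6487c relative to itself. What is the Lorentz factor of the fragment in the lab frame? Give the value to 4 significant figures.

γ ≈ 2.039

u_lab = (0.6487 + 0.5127)/(1 + 0.6487×0.5127) = 1.1614/1.332588 = 0.8715369
γ = 1/√(1 − 0.8715369²) = 2.039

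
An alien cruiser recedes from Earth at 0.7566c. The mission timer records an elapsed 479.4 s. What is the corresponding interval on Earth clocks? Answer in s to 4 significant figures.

Δt ≈ 733.2 s

γ = 1/√(1 − 0.7566²) = 1.52934
Time dilation: Δt = γτ₀ = 1.52934 × 479.4 s = 733.2 s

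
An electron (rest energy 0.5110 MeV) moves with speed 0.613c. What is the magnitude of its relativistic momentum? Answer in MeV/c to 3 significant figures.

γ = 1/√(1 − 0.613²) = 1.2657
p = γβm₀c = 1.2657 × 0.613 × 0.5110 MeV/c = 0.396 MeV/c

p ≈ 0.396 MeV/c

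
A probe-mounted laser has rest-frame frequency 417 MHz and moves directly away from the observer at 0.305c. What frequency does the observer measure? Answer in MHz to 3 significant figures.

Relativistic Doppler: f_obs = f_src √((1−β)/(1+β))
= 417 × √(0.69500/1.3050) = 417 × 0.72977 = 304 MHz

f_obs ≈ 304 MHz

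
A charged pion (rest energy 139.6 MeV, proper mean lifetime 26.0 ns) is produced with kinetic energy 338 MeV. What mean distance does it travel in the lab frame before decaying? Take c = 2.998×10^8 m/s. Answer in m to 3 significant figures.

γ = 1 + K/(m₀c²) = 1 + 338/139.6 = 3.4212
β = √(1 − 1/γ²) = 0.95633
Dilated lifetime: γτ₀ = 3.4212 × 26.0 ns = 88.951 ns
d = βc·γτ₀ = 0.95633 × (2.998×10^8 m/s) × 8.8951×10^-8 s = 25.5 m

d ≈ 25.5 m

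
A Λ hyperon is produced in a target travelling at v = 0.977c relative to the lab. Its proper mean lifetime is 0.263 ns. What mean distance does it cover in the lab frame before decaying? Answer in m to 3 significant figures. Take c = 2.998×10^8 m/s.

γ = 1/√(1 − 0.977²) = 4.6896
Dilated lifetime: Δt = γτ₀ = 4.6896 × 0.263 ns = 1.2334 ns
d = vΔt = 0.977c × 1.2334 ns = 2.9290×10^8 m/s × 1.2334×10^-9 s = 0.361 m

d ≈ 0.361 m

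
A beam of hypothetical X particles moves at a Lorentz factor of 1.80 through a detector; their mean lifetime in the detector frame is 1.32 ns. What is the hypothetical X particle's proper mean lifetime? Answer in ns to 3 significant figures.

τ₀ ≈ 0.733 ns

γ = 1.80 (given)
Proper time: τ₀ = Δt/γ = 1.32/1.80 = 0.733 ns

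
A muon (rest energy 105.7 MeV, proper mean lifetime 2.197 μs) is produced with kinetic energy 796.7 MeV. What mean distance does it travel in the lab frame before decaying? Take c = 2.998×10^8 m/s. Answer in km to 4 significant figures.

γ = 1 + K/(m₀c²) = 1 + 796.7/105.7 = 8.53737
β = √(1 − 1/γ²) = 0.993116
Dilated lifetime: γτ₀ = 8.53737 × 2.197 μs = 18.7566 μs
d = βc·γτ₀ = 0.993116 × (2.998×10^8 m/s) × 1.87566×10^-5 s = 5.585 km

d ≈ 5.585 km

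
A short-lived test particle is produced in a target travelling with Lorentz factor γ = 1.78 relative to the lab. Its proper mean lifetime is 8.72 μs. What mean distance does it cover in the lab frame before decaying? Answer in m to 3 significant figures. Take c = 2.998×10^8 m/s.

d ≈ 3850 m

β = √(1 − 1/γ²) = √(1 − 1/1.78²) = 0.82727
Dilated lifetime: Δt = γτ₀ = 1.78 × 8.72 μs = 15.522 μs
d = vΔt = 0.82727c × 15.522 μs = 2.4802×10^8 m/s × 1.5522×10^-5 s = 3850 m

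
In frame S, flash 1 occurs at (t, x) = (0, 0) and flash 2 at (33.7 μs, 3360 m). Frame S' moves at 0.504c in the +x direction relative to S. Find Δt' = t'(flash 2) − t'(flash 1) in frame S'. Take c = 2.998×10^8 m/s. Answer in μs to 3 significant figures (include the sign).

γ = 1/√(1 − 0.504²) = 1.1578
Δt' = γ(Δt − vΔx/c²) = 1.1578 × (33.7 μs − 0.504×3360 m / (2.998×10^8 m/s))
= 1.1578 × (28.051 μs) = 32.5 μs

Δt' ≈ 32.5 μs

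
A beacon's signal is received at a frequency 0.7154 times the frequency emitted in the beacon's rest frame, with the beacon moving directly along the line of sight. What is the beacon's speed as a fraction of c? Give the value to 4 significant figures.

f_obs/f_src = √((1−β)/(1+β)) = 0.7154  ⇒  (1−β)/(1+β) = 0.511797
β = |1 − D²|/(1 + D²) = |1 − 0.511797|/(1 + 0.511797) = 0.3229

β ≈ 0.3229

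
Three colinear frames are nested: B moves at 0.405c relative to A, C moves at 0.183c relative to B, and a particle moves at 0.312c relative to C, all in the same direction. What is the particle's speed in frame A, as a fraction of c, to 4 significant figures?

u ≈ 0.7341c

Compose boost 2: (0.183 + 0.405)/(1 + 0.183×0.405) = 0.5880/1.07411 = 0.547427
Compose boost 3: (0.312 + 0.547427)/(1 + 0.312×0.547427) = 0.859427/1.17080 = 0.7341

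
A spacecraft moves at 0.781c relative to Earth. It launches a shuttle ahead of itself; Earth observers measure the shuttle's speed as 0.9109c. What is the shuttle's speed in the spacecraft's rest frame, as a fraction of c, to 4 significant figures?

u' ≈ 0.4501c

Inverse velocity addition: u' = (u − v)/(1 − uv/c²)
= (0.9109 − 0.781)/(1 − 0.9109×0.781) = 0.1299/0.288587 = 0.4501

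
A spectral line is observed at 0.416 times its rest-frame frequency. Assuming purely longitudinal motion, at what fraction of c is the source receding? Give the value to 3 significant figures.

β ≈ 0.705

f_obs/f_src = √((1−β)/(1+β)) = 0.416  ⇒  (1−β)/(1+β) = 0.17306
β = |1 − D²|/(1 + D²) = |1 − 0.17306|/(1 + 0.17306) = 0.705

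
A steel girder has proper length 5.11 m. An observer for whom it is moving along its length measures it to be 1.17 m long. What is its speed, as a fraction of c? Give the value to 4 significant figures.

β ≈ 0.9734

γ = L₀/L = 5.11/1.17 = 4.36752
β = √(1 − 1/γ²) = 0.9734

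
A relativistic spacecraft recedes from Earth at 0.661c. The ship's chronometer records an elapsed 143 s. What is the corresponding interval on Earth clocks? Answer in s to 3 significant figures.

Δt ≈ 191 s

γ = 1/√(1 − 0.661²) = 1.3326
Time dilation: Δt = γτ₀ = 1.3326 × 143 s = 191 s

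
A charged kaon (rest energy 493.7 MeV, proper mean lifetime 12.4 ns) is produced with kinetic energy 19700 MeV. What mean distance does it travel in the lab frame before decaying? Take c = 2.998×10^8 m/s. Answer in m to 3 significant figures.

γ = 1 + K/(m₀c²) = 1 + 19700/493.7 = 40.903
β = √(1 − 1/γ²) = 0.99970
Dilated lifetime: γτ₀ = 40.903 × 12.4 ns = 507.19 ns
d = βc·γτ₀ = 0.99970 × (2.998×10^8 m/s) × 5.0719×10^-7 s = 152 m

d ≈ 152 m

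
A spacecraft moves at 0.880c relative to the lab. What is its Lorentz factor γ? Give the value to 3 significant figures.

γ ≈ 2.11

γ = 1/√(1 − β²) = 1/√(1 − 0.880²) = 1/√(0.22560) = 2.11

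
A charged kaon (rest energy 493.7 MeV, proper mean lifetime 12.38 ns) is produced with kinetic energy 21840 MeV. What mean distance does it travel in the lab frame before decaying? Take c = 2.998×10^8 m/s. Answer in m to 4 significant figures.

γ = 1 + K/(m₀c²) = 1 + 21840/493.7 = 45.2374
β = √(1 − 1/γ²) = 0.999756
Dilated lifetime: γτ₀ = 45.2374 × 12.38 ns = 560.039 ns
d = βc·γτ₀ = 0.999756 × (2.998×10^8 m/s) × 5.60039×10^-7 s = 167.9 m

d ≈ 167.9 m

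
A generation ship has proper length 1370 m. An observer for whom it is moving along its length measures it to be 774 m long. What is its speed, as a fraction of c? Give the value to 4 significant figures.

β ≈ 0.8251

γ = L₀/L = 1370/774 = 1.77003
β = √(1 − 1/γ²) = 0.8251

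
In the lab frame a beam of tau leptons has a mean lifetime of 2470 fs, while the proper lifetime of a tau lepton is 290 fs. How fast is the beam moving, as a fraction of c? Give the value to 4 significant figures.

γ = Δt/τ₀ = 2470/290 = 8.51724
β = √(1 − 1/γ²) = √(1 − 1/8.51724²) = 0.9931

β ≈ 0.9931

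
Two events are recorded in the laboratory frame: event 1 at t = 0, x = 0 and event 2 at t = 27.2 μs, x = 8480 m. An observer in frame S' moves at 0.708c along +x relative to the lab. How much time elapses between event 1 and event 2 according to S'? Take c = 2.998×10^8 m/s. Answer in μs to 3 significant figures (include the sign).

Δt' ≈ 10.2 μs

γ = 1/√(1 − 0.708²) = 1.4160
Δt' = γ(Δt − vΔx/c²) = 1.4160 × (27.2 μs − 0.708×8480 m / (2.998×10^8 m/s))
= 1.4160 × (7.1738 μs) = 10.2 μs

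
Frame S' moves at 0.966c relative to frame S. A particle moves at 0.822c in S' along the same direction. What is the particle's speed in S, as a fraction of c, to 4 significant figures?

Relativistic velocity addition: u = (u' + v)/(1 + u'v/c²)
= (0.822 + 0.966)/(1 + 0.822×0.966) = 1.788/1.79405 = 0.9966

u ≈ 0.9966c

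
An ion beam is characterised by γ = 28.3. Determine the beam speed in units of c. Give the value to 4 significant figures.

β ≈ 0.9994

β = √(1 − 1/γ²) = √(1 − 1/28.3²) = √(0.998751) = 0.9994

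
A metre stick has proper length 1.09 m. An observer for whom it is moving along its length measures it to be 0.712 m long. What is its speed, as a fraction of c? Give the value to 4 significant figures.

β ≈ 0.7572

γ = L₀/L = 1.09/0.712 = 1.53090
β = √(1 − 1/γ²) = 0.7572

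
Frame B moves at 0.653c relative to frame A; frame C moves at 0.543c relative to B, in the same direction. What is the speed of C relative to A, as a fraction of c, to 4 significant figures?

Compose boost 2: (0.543 + 0.653)/(1 + 0.543×0.653) = 1.196/1.35458 = 0.8829

u ≈ 0.8829c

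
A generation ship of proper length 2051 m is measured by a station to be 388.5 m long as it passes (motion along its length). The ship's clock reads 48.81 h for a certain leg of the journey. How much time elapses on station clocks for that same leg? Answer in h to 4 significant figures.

Δt ≈ 257.7 h

Length contraction ⇒ γ = L₀/L = 2051/388.5 = 5.27928
Time dilation: Δt = γτ₀ = 5.27928 × 48.81 h = 257.7 h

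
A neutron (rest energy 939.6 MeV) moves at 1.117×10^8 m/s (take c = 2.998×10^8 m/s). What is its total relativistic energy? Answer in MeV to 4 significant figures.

β = v/c = 1.117×10^8 / 2.998×10^8 = 0.372582
γ = 1/√(1 − 0.372582²) = 1.07759
E = γm₀c² = 1.07759 × 939.6 MeV = 1013 MeV

E ≈ 1013 MeV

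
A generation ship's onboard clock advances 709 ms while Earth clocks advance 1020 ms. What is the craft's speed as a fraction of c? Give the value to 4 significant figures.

γ = Δt/τ₀ = 1020/709 = 1.43865
β = √(1 − 1/γ²) = √(1 − 1/1.43865²) = 0.7189

β ≈ 0.7189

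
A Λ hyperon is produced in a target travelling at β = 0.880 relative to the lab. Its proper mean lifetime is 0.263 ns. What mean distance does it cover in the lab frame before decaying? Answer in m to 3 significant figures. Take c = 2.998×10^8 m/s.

d ≈ 0.146 m

γ = 1/√(1 − 0.880²) = 2.1054
Dilated lifetime: Δt = γτ₀ = 2.1054 × 0.263 ns = 0.55371 ns
d = vΔt = 0.880c × 0.55371 ns = 2.6382×10^8 m/s × 5.5371×10^-10 s = 0.146 m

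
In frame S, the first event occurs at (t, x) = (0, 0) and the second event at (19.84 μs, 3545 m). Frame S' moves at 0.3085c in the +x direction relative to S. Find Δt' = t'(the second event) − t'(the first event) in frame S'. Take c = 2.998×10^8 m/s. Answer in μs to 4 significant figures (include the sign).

Δt' ≈ 17.02 μs

γ = 1/√(1 − 0.3085²) = 1.05128
Δt' = γ(Δt − vΔx/c²) = 1.05128 × (19.84 μs − 0.3085×3545 m / (2.998×10^8 m/s))
= 1.05128 × (16.1921 μs) = 17.02 μs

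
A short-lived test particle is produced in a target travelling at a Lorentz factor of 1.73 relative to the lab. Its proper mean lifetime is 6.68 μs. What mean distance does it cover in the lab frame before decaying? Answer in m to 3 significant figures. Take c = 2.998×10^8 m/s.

d ≈ 2830 m

β = √(1 − 1/γ²) = √(1 − 1/1.73²) = 0.81601
Dilated lifetime: Δt = γτ₀ = 1.73 × 6.68 μs = 11.556 μs
d = vΔt = 0.81601c × 11.556 μs = 2.4464×10^8 m/s × 1.1556×10^-5 s = 2830 m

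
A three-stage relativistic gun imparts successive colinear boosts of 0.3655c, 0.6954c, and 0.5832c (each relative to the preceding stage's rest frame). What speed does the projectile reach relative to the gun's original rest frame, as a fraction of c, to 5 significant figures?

Compose boost 2: (0.6954 + 0.3655)/(1 + 0.6954×0.3655) = 1.0609/1.254169 = 0.8458990
Compose boost 3: (0.5832 + 0.8458990)/(1 + 0.5832×0.8458990) = 1.429099/1.493328 = 0.95699

u ≈ 0.95699c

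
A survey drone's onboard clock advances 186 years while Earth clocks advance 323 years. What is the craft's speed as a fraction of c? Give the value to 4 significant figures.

β ≈ 0.8176

γ = Δt/τ₀ = 323/186 = 1.73656
β = √(1 − 1/γ²) = √(1 − 1/1.73656²) = 0.8176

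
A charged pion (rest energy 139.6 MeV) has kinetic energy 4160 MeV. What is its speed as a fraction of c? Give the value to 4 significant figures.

β ≈ 0.9995

γ = 1 + K/(m₀c²) = 1 + 4160/139.6 = 30.7994
β = √(1 − 1/γ²) = 0.9995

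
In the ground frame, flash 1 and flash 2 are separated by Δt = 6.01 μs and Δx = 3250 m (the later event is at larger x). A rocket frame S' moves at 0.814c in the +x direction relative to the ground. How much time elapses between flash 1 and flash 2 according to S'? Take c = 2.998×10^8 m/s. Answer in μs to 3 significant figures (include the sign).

Δt' ≈ -4.84 μs

γ = 1/√(1 − 0.814²) = 1.7216
Δt' = γ(Δt − vΔx/c²) = 1.7216 × (6.01 μs − 0.814×3250 m / (2.998×10^8 m/s))
= 1.7216 × (-2.8142 μs) = -4.84 μs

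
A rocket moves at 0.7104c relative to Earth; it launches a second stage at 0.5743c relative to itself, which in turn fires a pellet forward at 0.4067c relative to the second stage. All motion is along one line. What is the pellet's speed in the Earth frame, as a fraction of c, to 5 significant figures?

u ≈ 0.96211c

Compose boost 2: (0.5743 + 0.7104)/(1 + 0.5743×0.7104) = 1.2847/1.407983 = 0.9124402
Compose boost 3: (0.4067 + 0.9124402)/(1 + 0.4067×0.9124402) = 1.319140/1.371089 = 0.96211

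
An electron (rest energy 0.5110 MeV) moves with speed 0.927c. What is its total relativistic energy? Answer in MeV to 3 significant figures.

E ≈ 1.36 MeV

γ = 1/√(1 − 0.927²) = 2.6662
E = γm₀c² = 2.6662 × 0.5110 MeV = 1.36 MeV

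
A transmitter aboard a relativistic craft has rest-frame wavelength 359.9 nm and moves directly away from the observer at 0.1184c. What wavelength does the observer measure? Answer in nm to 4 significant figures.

Relativistic Doppler: λ_obs = λ_src √((1+β)/(1−β))
= 359.9 × √(1.11840/0.881600) = 359.9 × 1.12632 = 405.4 nm

λ_obs ≈ 405.4 nm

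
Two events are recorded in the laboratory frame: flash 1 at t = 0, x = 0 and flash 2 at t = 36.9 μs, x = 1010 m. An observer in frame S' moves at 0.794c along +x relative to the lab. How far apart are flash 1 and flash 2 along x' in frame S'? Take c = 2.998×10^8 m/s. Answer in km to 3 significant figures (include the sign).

Δx' ≈ -12.8 km

γ = 1/√(1 − 0.794²) = 1.6450
Δx' = γ(Δx − vΔt) = 1.6450 × (1010 m − 0.794×(2.998×10^8 m/s)×36.9×10^-6 s)
= 1.6450 × (-7773.7 m) = -12.8 km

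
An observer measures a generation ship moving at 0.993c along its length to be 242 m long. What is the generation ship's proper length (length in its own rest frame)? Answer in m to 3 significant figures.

γ = 1/√(1 − 0.993²) = 8.4664
L₀ = γL = 8.4664 × 242 = 2050 m

L₀ ≈ 2050 m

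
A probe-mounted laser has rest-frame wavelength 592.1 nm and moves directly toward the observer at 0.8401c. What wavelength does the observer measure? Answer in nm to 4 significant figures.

Relativistic Doppler: λ_obs = λ_src √((1−β)/(1+β))
= 592.1 × √(0.159900/1.84010) = 592.1 × 0.294784 = 174.5 nm

λ_obs ≈ 174.5 nm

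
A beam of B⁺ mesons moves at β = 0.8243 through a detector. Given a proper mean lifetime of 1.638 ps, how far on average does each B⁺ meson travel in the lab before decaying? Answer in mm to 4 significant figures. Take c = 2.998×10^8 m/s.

γ = 1/√(1 − 0.8243²) = 1.76631
Dilated lifetime: Δt = γτ₀ = 1.76631 × 1.638 ps = 2.89321 ps
d = vΔt = 0.8243c × 2.89321 ps = 2.47125×10^8 m/s × 2.89321×10^-12 s = 0.7150 mm

d ≈ 0.7150 mm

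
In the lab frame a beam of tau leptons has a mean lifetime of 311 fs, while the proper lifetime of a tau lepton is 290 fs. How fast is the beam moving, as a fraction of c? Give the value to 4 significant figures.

β ≈ 0.3612

γ = Δt/τ₀ = 311/290 = 1.07241
β = √(1 − 1/γ²) = √(1 − 1/1.07241²) = 0.3612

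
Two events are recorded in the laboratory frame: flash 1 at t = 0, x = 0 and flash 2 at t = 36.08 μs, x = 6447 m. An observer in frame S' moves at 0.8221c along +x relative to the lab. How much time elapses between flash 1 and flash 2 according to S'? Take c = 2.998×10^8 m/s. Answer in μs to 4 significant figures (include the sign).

Δt' ≈ 32.32 μs

γ = 1/√(1 − 0.8221²) = 1.75641
Δt' = γ(Δt − vΔx/c²) = 1.75641 × (36.08 μs − 0.8221×6447 m / (2.998×10^8 m/s))
= 1.75641 × (18.4013 μs) = 32.32 μs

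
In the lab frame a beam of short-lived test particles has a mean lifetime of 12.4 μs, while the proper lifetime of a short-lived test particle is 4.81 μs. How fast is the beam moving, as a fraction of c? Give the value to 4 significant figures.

β ≈ 0.9217

γ = Δt/τ₀ = 12.4/4.81 = 2.57796
β = √(1 − 1/γ²) = √(1 − 1/2.57796²) = 0.9217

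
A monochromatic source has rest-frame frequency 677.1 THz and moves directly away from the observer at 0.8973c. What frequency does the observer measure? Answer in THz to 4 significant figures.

f_obs ≈ 157.5 THz

Relativistic Doppler: f_obs = f_src √((1−β)/(1+β))
= 677.1 × √(0.102700/1.89730) = 677.1 × 0.232658 = 157.5 THz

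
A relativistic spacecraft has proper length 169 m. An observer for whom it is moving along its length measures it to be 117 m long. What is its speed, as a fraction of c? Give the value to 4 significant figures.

β ≈ 0.7216

γ = L₀/L = 169/117 = 1.44444
β = √(1 − 1/γ²) = 0.7216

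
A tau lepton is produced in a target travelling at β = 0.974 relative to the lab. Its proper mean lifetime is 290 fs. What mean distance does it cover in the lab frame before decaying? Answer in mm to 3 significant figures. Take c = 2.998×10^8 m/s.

γ = 1/√(1 − 0.974²) = 4.4141
Dilated lifetime: Δt = γτ₀ = 4.4141 × 290 fs = 1280.1 fs
d = vΔt = 0.974c × 1280.1 fs = 2.9201×10^8 m/s × 1.2801×10^-12 s = 0.374 mm

d ≈ 0.374 mm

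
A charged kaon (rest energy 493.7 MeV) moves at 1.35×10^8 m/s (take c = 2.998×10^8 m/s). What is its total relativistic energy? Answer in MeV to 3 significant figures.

E ≈ 553 MeV

β = v/c = 1.35×10^8 / 2.998×10^8 = 0.45030
γ = 1/√(1 − 0.45030²) = 1.1200
E = γm₀c² = 1.1200 × 493.7 MeV = 553 MeV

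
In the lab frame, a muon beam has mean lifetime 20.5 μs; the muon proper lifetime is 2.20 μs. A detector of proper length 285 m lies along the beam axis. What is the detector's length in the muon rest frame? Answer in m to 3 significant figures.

Time dilation ⇒ γ = Δt/τ₀ = 20.5/2.20 = 9.3182
Length contraction: L = L₀/γ = 285/9.3182 = 30.6 m

L ≈ 30.6 m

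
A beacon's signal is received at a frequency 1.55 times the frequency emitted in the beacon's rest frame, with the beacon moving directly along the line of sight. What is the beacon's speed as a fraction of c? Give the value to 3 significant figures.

f_obs/f_src = √((1+β)/(1−β)) = 1.55  ⇒  (1+β)/(1−β) = 2.4025
β = |1 − D²|/(1 + D²) = |1 − 2.4025|/(1 + 2.4025) = 0.412

β ≈ 0.412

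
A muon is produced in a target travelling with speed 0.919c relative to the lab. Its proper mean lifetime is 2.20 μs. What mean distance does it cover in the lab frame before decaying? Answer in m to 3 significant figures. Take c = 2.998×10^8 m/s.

d ≈ 1540 m

γ = 1/√(1 − 0.919²) = 2.5364
Dilated lifetime: Δt = γτ₀ = 2.5364 × 2.20 μs = 5.5801 μs
d = vΔt = 0.919c × 5.5801 μs = 2.7552×10^8 m/s × 5.5801×10^-6 s = 1540 m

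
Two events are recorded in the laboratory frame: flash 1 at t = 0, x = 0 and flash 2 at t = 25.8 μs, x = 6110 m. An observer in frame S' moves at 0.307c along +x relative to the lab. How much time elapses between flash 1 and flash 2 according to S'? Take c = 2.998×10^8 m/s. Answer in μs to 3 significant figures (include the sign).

γ = 1/√(1 − 0.307²) = 1.0507
Δt' = γ(Δt − vΔx/c²) = 1.0507 × (25.8 μs − 0.307×6110 m / (2.998×10^8 m/s))
= 1.0507 × (19.543 μs) = 20.5 μs

Δt' ≈ 20.5 μs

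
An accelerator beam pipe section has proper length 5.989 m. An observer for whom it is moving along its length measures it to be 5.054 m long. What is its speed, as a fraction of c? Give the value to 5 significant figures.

β ≈ 0.53653

γ = L₀/L = 5.989/5.054 = 1.185002
β = √(1 − 1/γ²) = 0.53653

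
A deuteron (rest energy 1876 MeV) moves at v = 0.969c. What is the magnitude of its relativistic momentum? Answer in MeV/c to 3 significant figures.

p ≈ 7360 MeV/c

γ = 1/√(1 − 0.969²) = 4.0476
p = γβm₀c = 4.0476 × 0.969 × 1876 MeV/c = 7360 MeV/c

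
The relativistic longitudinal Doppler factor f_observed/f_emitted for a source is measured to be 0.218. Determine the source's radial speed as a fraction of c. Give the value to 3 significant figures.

β ≈ 0.909

f_obs/f_src = √((1−β)/(1+β)) = 0.218  ⇒  (1−β)/(1+β) = 0.047524
β = |1 − D²|/(1 + D²) = |1 − 0.047524|/(1 + 0.047524) = 0.909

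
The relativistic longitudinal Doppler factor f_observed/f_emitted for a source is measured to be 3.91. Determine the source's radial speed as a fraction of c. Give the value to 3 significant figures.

f_obs/f_src = √((1+β)/(1−β)) = 3.91  ⇒  (1+β)/(1−β) = 15.288
β = |1 − D²|/(1 + D²) = |1 − 15.288|/(1 + 15.288) = 0.877

β ≈ 0.877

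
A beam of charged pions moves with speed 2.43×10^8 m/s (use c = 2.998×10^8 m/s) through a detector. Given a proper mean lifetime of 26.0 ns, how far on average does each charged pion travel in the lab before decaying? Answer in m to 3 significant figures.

d ≈ 10.8 m

β = v/c = 2.43×10^8 / 2.998×10^8 = 0.81054
γ = 1/√(1 − 0.81054²) = 1.7074
Dilated lifetime: Δt = γτ₀ = 1.7074 × 26.0 ns = 44.393 ns
d = vΔt = 0.81054c × 44.393 ns = 2.4300×10^8 m/s × 4.4393×10^-8 s = 10.8 m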